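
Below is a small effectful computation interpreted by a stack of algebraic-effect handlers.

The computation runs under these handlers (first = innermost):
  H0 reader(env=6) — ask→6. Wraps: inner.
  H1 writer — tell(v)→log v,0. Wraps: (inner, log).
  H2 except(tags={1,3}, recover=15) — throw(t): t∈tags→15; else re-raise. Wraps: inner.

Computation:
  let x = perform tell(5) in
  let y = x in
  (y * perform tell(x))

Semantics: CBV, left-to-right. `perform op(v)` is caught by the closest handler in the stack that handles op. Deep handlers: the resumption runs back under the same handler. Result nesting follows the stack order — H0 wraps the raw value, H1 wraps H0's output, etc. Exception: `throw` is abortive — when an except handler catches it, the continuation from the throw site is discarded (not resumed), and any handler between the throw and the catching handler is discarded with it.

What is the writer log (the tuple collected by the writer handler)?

Answer: (5, 0)

Evaluation trace:
tell(5) @ H1 ⇒ log+=5
tell(0) @ H1 ⇒ log+=0
H0 returns 0
H1 returns (0, (5, 0))
H2 returns (0, (5, 0))
= (0, (5, 0))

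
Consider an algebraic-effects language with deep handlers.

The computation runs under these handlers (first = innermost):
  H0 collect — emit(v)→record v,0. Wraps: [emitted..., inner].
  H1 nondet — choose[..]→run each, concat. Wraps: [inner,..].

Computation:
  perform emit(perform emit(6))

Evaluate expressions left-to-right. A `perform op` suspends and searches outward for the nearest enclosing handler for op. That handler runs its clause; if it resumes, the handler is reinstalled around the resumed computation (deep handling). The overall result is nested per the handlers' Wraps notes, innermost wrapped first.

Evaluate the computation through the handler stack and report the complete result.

Answer: [[6, 0, 0]]

Step-by-step:
emit(6) @ H0 ⇒ out+=6
emit(0) @ H0 ⇒ out+=0
H0 returns [6, 0, 0]
H1 returns [[6, 0, 0]]
= [[6, 0, 0]]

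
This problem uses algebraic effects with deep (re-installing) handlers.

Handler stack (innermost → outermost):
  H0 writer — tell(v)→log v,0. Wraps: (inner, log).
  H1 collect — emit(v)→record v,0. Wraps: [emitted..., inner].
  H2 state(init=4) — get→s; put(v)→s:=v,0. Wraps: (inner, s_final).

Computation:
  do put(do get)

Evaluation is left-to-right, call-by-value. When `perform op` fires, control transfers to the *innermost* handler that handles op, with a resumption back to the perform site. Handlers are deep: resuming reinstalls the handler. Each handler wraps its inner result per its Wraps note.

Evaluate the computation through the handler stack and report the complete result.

Step-by-step:
get @ H2 ⇒ 4
put(4) @ H2 ⇒ s:=4
H0 returns (0, ())
H1 returns [(0, ())]
H2 returns ([(0, ())], 4)
= ([(0, ())], 4)

Answer: ([(0, ())], 4)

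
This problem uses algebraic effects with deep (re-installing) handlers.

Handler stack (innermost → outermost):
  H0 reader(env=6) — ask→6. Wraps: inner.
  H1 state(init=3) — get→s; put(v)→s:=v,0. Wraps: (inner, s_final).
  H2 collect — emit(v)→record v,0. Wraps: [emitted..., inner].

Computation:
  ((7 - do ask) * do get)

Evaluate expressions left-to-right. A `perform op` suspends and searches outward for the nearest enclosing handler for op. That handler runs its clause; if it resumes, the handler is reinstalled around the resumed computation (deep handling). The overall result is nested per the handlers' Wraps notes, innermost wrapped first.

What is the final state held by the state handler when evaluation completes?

Answer: 3

Evaluation trace:
ask @ H0 ⇒ 6
get @ H1 ⇒ 3
H0 returns 3
H1 returns (3, 3)
H2 returns [(3, 3)]
= [(3, 3)]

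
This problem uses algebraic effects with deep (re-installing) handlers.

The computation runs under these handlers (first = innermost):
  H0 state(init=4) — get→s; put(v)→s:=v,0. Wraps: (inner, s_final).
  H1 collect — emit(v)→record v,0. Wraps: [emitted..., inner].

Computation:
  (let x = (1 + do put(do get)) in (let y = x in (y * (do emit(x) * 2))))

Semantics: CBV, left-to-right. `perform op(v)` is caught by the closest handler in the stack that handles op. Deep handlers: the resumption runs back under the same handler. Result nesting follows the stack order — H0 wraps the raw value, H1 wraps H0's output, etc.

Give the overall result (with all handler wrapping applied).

Step-by-step:
get @ H0 ⇒ 4
put(4) @ H0 ⇒ s:=4
emit(1) @ H1 ⇒ out+=1
H0 returns (0, 4)
H1 returns [1, (0, 4)]
= [1, (0, 4)]

Answer: [1, (0, 4)]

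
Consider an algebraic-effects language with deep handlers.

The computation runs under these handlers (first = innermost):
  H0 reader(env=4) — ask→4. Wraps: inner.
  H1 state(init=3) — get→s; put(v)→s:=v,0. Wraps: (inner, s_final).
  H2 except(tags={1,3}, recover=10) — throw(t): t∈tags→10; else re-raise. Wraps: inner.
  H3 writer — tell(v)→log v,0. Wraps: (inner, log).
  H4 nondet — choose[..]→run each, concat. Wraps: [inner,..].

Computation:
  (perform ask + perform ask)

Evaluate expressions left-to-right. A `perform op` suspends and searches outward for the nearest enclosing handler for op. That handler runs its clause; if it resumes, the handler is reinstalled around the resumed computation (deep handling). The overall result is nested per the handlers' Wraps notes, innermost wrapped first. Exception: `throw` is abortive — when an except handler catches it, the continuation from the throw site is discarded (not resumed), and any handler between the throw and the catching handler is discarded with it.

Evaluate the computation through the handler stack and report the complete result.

Answer: [((8, 3), ())]

Working:
ask @ H0 ⇒ 4
ask @ H0 ⇒ 4
H0 returns 8
H1 returns (8, 3)
H2 returns (8, 3)
H3 returns ((8, 3), ())
H4 returns [((8, 3), ())]
= [((8, 3), ())]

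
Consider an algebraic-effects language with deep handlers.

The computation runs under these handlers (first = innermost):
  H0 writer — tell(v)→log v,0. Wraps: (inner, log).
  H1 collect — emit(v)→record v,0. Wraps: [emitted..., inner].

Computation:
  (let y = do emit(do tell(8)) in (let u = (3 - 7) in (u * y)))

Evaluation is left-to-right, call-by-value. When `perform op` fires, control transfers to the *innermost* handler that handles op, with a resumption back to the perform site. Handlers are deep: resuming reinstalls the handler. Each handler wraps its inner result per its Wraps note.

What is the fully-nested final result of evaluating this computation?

Answer: [0, (0, (8))]

Working:
tell(8) @ H0 ⇒ log+=8
emit(0) @ H1 ⇒ out+=0
H0 returns (0, (8))
H1 returns [0, (0, (8))]
= [0, (0, (8))]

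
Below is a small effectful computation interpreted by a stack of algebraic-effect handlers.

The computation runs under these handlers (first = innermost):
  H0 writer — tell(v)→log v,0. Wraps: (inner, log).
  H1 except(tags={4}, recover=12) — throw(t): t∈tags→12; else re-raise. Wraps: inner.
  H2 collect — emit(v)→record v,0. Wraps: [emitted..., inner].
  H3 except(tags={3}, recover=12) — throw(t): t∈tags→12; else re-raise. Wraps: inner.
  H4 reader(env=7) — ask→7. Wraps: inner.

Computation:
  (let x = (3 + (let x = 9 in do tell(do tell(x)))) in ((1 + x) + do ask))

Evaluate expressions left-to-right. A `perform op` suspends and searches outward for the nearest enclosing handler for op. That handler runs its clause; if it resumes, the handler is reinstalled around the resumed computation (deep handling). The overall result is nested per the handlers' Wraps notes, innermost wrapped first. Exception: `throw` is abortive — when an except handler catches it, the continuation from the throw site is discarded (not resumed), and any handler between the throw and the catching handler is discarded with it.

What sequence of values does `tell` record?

Working:
tell(9) @ H0 ⇒ log+=9
tell(0) @ H0 ⇒ log+=0
ask @ H4 ⇒ 7
H0 returns (11, (9, 0))
H1 returns (11, (9, 0))
H2 returns [(11, (9, 0))]
H3 returns [(11, (9, 0))]
H4 returns [(11, (9, 0))]
= [(11, (9, 0))]

Answer: (9, 0)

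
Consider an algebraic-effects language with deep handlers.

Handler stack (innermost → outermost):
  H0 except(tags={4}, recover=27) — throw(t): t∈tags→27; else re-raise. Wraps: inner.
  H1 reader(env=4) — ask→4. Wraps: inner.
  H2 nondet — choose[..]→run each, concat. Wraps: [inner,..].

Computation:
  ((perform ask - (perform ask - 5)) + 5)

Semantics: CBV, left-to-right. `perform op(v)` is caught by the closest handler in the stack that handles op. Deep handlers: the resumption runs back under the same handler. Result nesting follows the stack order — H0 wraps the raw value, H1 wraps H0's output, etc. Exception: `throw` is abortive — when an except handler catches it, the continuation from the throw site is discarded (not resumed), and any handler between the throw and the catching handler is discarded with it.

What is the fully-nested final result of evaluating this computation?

Working:
ask @ H1 ⇒ 4
ask @ H1 ⇒ 4
H0 returns 10
H1 returns 10
H2 returns [10]
= [10]

Answer: [10]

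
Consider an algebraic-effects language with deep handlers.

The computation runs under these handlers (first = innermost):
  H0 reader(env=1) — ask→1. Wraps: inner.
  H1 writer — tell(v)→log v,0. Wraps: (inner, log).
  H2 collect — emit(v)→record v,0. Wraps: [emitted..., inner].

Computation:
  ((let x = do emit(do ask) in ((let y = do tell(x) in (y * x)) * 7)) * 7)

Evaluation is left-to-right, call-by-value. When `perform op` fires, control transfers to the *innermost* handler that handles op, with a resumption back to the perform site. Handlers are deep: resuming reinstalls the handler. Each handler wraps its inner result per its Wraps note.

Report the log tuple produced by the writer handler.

Answer: (0)

Step-by-step:
ask @ H0 ⇒ 1
emit(1) @ H2 ⇒ out+=1
tell(0) @ H1 ⇒ log+=0
H0 returns 0
H1 returns (0, (0))
H2 returns [1, (0, (0))]
= [1, (0, (0))]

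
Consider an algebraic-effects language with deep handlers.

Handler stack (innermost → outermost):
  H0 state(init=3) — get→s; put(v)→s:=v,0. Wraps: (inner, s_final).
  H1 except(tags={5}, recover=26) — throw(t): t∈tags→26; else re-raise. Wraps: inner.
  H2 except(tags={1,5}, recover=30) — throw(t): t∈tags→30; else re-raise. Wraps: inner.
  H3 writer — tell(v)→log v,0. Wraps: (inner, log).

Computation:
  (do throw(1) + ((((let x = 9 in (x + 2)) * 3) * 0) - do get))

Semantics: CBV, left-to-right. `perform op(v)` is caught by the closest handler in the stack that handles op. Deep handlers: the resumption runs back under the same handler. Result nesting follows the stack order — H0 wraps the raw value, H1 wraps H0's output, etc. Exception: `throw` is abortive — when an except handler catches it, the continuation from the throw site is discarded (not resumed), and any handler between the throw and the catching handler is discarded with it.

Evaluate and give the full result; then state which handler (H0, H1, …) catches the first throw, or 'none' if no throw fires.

Answer: (30, ()) ; first throw caught by: H2

Working:
throw(1) @ H1 re-raised
throw(1) @ H2 caught ⇒ 30
H3 returns (30, ())
= (30, ())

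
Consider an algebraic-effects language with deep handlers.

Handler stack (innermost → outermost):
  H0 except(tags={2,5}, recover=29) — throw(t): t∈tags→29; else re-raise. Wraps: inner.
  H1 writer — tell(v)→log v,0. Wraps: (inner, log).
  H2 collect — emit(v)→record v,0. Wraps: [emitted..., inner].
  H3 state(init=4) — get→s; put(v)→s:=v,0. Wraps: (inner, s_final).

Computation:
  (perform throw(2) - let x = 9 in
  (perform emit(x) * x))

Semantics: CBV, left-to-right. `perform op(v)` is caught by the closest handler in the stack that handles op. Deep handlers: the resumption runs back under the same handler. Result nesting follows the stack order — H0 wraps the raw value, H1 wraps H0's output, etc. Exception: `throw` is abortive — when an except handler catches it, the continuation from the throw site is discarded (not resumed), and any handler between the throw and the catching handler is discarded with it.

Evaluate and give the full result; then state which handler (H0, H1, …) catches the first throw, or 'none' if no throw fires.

Answer: ([(29, ())], 4) ; first throw caught by: H0

Step-by-step:
throw(2) @ H0 caught ⇒ 29
H1 returns (29, ())
H2 returns [(29, ())]
H3 returns ([(29, ())], 4)
= ([(29, ())], 4)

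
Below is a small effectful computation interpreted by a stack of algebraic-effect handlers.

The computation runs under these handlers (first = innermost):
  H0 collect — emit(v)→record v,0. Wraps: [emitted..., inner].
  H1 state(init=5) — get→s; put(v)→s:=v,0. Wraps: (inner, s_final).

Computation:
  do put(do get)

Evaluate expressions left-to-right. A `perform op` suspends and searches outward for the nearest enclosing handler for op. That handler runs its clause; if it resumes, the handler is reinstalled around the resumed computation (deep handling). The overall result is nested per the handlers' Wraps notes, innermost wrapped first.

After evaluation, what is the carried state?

Step-by-step:
get @ H1 ⇒ 5
put(5) @ H1 ⇒ s:=5
H0 returns [0]
H1 returns ([0], 5)
= ([0], 5)

Answer: 5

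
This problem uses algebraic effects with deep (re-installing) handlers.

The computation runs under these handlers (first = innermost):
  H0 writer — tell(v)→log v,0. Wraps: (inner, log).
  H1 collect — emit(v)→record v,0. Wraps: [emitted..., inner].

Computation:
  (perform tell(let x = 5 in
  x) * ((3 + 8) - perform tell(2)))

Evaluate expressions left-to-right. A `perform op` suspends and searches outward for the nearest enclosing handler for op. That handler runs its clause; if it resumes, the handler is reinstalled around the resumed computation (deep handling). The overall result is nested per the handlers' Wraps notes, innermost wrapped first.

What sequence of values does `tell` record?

Answer: (5, 2)

Working:
tell(5) @ H0 ⇒ log+=5
tell(2) @ H0 ⇒ log+=2
H0 returns (0, (5, 2))
H1 returns [(0, (5, 2))]
= [(0, (5, 2))]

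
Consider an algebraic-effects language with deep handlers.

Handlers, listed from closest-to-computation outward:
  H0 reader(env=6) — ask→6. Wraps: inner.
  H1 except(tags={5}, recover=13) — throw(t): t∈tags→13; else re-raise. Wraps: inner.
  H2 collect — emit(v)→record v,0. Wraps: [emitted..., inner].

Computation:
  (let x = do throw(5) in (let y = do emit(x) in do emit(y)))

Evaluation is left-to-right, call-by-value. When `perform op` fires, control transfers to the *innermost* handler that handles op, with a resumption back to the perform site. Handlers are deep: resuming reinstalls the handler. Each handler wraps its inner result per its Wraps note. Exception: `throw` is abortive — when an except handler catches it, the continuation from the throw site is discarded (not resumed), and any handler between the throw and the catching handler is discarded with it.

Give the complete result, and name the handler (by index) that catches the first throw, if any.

Evaluation trace:
throw(5) @ H1 caught ⇒ 13
H2 returns [13]
= [13]

Answer: [13] ; first throw caught by: H1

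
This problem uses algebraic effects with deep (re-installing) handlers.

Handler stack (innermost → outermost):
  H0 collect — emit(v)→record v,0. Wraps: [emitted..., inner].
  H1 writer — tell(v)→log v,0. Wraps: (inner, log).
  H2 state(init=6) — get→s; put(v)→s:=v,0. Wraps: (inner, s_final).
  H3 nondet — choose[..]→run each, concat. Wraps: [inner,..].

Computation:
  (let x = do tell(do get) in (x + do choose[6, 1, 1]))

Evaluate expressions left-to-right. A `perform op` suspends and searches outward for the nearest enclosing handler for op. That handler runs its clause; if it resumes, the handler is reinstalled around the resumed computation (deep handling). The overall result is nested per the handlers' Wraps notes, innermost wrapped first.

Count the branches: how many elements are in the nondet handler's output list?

Answer: 3

Step-by-step:
get @ H2 ⇒ 6
tell(6) @ H1 ⇒ log+=6
choose[6, 1, 1] @ H3
  branch[0] choose=6:
    H0 returns [6]
    H1 returns ([6], (6))
    H2 returns (([6], (6)), 6)
    H3 returns [(([6], (6)), 6)]
  branch[1] choose=1:
    H0 returns [1]
    H1 returns ([1], (6))
    H2 returns (([1], (6)), 6)
    H3 returns [(([1], (6)), 6)]
  branch[2] choose=1:
    H0 returns [1]
    H1 returns ([1], (6))
    H2 returns (([1], (6)), 6)
    H3 returns [(([1], (6)), 6)]
= [(([6], (6)), 6), (([1], (6)), 6), (([1], (6)), 6)]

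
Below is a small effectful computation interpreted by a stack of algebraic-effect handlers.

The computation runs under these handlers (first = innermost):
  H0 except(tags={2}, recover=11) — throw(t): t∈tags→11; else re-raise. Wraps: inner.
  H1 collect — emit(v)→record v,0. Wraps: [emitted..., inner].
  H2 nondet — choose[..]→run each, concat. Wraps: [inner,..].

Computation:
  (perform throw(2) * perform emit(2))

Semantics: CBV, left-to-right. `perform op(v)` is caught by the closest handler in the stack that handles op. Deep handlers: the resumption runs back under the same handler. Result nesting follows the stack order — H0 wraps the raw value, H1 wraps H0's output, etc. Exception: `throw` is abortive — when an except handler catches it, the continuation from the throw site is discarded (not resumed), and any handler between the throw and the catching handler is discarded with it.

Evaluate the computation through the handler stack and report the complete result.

Answer: [[11]]

Evaluation trace:
throw(2) @ H0 caught ⇒ 11
H1 returns [11]
H2 returns [[11]]
= [[11]]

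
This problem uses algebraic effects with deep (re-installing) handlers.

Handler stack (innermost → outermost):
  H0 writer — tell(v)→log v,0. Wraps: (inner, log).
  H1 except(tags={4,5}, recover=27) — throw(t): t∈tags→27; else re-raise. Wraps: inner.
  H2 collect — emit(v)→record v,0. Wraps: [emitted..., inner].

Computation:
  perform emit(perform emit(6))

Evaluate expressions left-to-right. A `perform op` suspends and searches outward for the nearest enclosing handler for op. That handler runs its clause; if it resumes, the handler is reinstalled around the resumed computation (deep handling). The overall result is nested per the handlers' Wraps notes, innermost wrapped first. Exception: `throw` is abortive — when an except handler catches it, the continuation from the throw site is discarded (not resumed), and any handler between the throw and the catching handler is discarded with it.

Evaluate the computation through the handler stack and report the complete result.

Answer: [6, 0, (0, ())]

Step-by-step:
emit(6) @ H2 ⇒ out+=6
emit(0) @ H2 ⇒ out+=0
H0 returns (0, ())
H1 returns (0, ())
H2 returns [6, 0, (0, ())]
= [6, 0, (0, ())]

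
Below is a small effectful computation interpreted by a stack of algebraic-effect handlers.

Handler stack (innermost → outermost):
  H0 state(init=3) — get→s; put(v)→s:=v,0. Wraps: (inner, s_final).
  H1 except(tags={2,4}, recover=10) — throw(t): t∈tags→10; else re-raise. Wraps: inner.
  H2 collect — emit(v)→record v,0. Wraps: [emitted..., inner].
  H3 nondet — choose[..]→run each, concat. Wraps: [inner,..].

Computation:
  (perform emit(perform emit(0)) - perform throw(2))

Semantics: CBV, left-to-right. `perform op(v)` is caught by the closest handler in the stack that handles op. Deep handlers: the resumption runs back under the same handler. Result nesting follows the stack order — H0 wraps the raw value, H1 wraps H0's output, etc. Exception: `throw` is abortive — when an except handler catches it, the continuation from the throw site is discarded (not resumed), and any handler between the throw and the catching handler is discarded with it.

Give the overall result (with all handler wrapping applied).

Answer: [[0, 0, 10]]

Step-by-step:
emit(0) @ H2 ⇒ out+=0
emit(0) @ H2 ⇒ out+=0
throw(2) @ H1 caught ⇒ 10
H2 returns [0, 0, 10]
H3 returns [[0, 0, 10]]
= [[0, 0, 10]]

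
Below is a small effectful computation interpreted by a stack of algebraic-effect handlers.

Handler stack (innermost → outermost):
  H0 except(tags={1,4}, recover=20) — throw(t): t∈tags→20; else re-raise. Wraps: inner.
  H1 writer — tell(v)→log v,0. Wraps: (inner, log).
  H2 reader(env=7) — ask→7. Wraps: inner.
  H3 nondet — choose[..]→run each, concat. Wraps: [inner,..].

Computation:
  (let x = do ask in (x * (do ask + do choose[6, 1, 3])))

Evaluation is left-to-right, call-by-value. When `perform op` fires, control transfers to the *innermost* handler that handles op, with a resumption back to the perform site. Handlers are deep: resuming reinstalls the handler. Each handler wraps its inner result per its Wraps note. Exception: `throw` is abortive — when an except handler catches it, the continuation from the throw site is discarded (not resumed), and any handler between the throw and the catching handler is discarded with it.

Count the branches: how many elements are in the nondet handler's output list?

Step-by-step:
ask @ H2 ⇒ 7
ask @ H2 ⇒ 7
choose[6, 1, 3] @ H3
  branch[0] choose=6:
    H0 returns 91
    H1 returns (91, ())
    H2 returns (91, ())
    H3 returns [(91, ())]
  branch[1] choose=1:
    H0 returns 56
    H1 returns (56, ())
    H2 returns (56, ())
    H3 returns [(56, ())]
  branch[2] choose=3:
    H0 returns 70
    H1 returns (70, ())
    H2 returns (70, ())
    H3 returns [(70, ())]
= [(91, ()), (56, ()), (70, ())]

Answer: 3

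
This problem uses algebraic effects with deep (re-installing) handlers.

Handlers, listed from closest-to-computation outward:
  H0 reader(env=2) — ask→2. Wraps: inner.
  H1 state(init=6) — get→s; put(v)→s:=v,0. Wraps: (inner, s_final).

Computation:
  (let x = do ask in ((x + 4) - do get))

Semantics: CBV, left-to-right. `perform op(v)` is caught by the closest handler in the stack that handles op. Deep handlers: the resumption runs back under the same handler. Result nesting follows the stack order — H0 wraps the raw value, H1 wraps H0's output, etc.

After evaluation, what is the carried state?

Evaluation trace:
ask @ H0 ⇒ 2
get @ H1 ⇒ 6
H0 returns 0
H1 returns (0, 6)
= (0, 6)

Answer: 6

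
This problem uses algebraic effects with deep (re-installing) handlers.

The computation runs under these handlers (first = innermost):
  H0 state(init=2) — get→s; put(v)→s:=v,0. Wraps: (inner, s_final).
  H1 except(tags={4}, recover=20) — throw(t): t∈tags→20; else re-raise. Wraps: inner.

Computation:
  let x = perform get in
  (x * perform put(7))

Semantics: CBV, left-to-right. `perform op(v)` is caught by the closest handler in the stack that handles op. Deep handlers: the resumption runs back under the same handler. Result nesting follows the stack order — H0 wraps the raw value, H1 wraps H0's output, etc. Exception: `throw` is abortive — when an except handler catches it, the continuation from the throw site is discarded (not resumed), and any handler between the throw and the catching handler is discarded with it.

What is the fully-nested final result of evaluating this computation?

Evaluation trace:
get @ H0 ⇒ 2
put(7) @ H0 ⇒ s:=7
H0 returns (0, 7)
H1 returns (0, 7)
= (0, 7)

Answer: (0, 7)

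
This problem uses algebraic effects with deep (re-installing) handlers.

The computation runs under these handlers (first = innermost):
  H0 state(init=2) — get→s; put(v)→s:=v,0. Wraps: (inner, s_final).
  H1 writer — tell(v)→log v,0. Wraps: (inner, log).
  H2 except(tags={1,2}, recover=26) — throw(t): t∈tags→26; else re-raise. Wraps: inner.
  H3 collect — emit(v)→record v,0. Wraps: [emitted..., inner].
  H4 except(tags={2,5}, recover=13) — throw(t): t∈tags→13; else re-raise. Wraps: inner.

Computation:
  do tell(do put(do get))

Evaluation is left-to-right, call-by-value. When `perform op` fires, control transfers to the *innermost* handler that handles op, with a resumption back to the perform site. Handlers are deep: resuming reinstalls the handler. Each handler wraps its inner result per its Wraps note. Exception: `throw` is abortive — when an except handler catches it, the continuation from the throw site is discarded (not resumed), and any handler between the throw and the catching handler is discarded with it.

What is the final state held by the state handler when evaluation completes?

Step-by-step:
get @ H0 ⇒ 2
put(2) @ H0 ⇒ s:=2
tell(0) @ H1 ⇒ log+=0
H0 returns (0, 2)
H1 returns ((0, 2), (0))
H2 returns ((0, 2), (0))
H3 returns [((0, 2), (0))]
H4 returns [((0, 2), (0))]
= [((0, 2), (0))]

Answer: 2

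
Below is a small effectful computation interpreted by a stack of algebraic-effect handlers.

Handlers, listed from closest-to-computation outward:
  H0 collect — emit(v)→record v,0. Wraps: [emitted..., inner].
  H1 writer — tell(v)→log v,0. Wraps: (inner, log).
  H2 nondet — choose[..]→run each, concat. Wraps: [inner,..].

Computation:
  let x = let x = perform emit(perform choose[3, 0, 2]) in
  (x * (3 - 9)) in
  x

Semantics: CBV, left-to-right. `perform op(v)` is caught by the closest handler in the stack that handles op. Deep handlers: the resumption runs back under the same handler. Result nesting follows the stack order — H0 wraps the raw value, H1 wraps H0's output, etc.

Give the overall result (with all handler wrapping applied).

Answer: [([3, 0], ()), ([0, 0], ()), ([2, 0], ())]

Step-by-step:
choose[3, 0, 2] @ H2
  branch[0] choose=3:
    emit(3) @ H0 ⇒ out+=3
    H0 returns [3, 0]
    H1 returns ([3, 0], ())
    H2 returns [([3, 0], ())]
  branch[1] choose=0:
    emit(0) @ H0 ⇒ out+=0
    H0 returns [0, 0]
    H1 returns ([0, 0], ())
    H2 returns [([0, 0], ())]
  branch[2] choose=2:
    emit(2) @ H0 ⇒ out+=2
    H0 returns [2, 0]
    H1 returns ([2, 0], ())
    H2 returns [([2, 0], ())]
= [([3, 0], ()), ([0, 0], ()), ([2, 0], ())]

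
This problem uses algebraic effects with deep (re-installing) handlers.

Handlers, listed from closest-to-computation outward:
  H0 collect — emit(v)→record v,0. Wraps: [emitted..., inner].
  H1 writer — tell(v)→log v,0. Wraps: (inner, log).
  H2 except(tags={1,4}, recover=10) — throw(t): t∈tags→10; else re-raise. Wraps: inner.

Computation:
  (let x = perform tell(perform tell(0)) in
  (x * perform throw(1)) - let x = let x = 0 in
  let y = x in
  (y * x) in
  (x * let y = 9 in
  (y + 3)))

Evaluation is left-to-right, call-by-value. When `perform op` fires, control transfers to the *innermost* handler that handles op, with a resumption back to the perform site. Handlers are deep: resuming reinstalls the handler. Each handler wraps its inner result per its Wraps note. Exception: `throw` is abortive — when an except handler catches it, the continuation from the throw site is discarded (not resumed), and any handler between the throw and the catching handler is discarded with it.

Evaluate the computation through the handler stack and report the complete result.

Answer: 10

Evaluation trace:
tell(0) @ H1 ⇒ log+=0
tell(0) @ H1 ⇒ log+=0
throw(1) @ H2 caught ⇒ 10
= 10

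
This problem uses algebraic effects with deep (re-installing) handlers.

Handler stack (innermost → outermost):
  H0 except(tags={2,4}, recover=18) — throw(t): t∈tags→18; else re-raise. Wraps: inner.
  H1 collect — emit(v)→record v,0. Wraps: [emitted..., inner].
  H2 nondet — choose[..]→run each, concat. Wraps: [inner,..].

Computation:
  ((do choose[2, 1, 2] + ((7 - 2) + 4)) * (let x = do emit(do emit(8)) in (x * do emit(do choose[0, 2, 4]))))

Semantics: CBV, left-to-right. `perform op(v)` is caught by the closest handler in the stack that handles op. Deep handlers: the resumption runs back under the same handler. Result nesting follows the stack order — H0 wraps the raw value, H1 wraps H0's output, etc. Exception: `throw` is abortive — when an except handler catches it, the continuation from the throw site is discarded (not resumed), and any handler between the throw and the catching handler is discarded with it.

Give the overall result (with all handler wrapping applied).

Working:
choose[2, 1, 2] @ H2
  branch[0] choose=2:
    emit(8) @ H1 ⇒ out+=8
    emit(0) @ H1 ⇒ out+=0
    choose[0, 2, 4] @ H2
      branch[0] choose=0:
        emit(0) @ H1 ⇒ out+=0
        H0 returns 0
        H1 returns [8, 0, 0, 0]
        H2 returns [[8, 0, 0, 0]]
      branch[1] choose=2:
        emit(2) @ H1 ⇒ out+=2
        H0 returns 0
        H1 returns [8, 0, 2, 0]
        H2 returns [[8, 0, 2, 0]]
      branch[2] choose=4:
        emit(4) @ H1 ⇒ out+=4
        H0 returns 0
        H1 returns [8, 0, 4, 0]
        H2 returns [[8, 0, 4, 0]]
  branch[1] choose=1:
    emit(8) @ H1 ⇒ out+=8
    emit(0) @ H1 ⇒ out+=0
    choose[0, 2, 4] @ H2
      branch[0] choose=0:
        emit(0) @ H1 ⇒ out+=0
        H0 returns 0
        H1 returns [8, 0, 0, 0]
        H2 returns [[8, 0, 0, 0]]
      branch[1] choose=2:
        emit(2) @ H1 ⇒ out+=2
        H0 returns 0
        H1 returns [8, 0, 2, 0]
        H2 returns [[8, 0, 2, 0]]
      branch[2] choose=4:
        emit(4) @ H1 ⇒ out+=4
        H0 returns 0
        H1 returns [8, 0, 4, 0]
        H2 returns [[8, 0, 4, 0]]
  branch[2] choose=2:
    emit(8) @ H1 ⇒ out+=8
    emit(0) @ H1 ⇒ out+=0
    choose[0, 2, 4] @ H2
      branch[0] choose=0:
        emit(0) @ H1 ⇒ out+=0
        H0 returns 0
        H1 returns [8, 0, 0, 0]
        H2 returns [[8, 0, 0, 0]]
      branch[1] choose=2:
        emit(2) @ H1 ⇒ out+=2
        H0 returns 0
        H1 returns [8, 0, 2, 0]
        H2 returns [[8, 0, 2, 0]]
      branch[2] choose=4:
        emit(4) @ H1 ⇒ out+=4
        H0 returns 0
        H1 returns [8, 0, 4, 0]
        H2 returns [[8, 0, 4, 0]]
= [[8, 0, 0, 0], [8, 0, 2, 0], [8, 0, 4, 0], [8, 0, 0, 0], [8, 0, 2, 0], [8, 0, 4, 0], [8, 0, 0, 0], [8, 0, 2, 0], [8, 0, 4, 0]]

Answer: [[8, 0, 0, 0], [8, 0, 2, 0], [8, 0, 4, 0], [8, 0, 0, 0], [8, 0, 2, 0], [8, 0, 4, 0], [8, 0, 0, 0], [8, 0, 2, 0], [8, 0, 4, 0]]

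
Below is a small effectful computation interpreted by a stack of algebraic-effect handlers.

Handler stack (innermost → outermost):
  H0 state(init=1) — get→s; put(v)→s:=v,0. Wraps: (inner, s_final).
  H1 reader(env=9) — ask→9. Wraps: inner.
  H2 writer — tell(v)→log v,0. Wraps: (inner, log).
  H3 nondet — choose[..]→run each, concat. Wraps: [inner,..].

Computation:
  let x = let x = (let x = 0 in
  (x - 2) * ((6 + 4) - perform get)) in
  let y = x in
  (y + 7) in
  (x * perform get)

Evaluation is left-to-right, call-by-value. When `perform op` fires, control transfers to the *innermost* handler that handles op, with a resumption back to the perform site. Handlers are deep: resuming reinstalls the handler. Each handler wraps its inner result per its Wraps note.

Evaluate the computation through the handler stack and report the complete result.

Answer: [((-11, 1), ())]

Step-by-step:
get @ H0 ⇒ 1
get @ H0 ⇒ 1
H0 returns (-11, 1)
H1 returns (-11, 1)
H2 returns ((-11, 1), ())
H3 returns [((-11, 1), ())]
= [((-11, 1), ())]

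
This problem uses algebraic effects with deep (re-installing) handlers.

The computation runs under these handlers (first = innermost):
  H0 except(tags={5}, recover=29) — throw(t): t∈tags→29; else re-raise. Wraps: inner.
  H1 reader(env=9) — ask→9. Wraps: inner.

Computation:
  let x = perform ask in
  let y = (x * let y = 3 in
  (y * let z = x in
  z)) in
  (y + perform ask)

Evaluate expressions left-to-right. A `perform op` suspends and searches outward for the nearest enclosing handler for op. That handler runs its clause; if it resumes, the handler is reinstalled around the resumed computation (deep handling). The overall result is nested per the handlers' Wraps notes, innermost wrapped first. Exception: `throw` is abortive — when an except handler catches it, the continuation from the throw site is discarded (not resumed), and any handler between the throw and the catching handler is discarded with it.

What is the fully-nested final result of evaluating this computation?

Answer: 252

Evaluation trace:
ask @ H1 ⇒ 9
ask @ H1 ⇒ 9
H0 returns 252
H1 returns 252
= 252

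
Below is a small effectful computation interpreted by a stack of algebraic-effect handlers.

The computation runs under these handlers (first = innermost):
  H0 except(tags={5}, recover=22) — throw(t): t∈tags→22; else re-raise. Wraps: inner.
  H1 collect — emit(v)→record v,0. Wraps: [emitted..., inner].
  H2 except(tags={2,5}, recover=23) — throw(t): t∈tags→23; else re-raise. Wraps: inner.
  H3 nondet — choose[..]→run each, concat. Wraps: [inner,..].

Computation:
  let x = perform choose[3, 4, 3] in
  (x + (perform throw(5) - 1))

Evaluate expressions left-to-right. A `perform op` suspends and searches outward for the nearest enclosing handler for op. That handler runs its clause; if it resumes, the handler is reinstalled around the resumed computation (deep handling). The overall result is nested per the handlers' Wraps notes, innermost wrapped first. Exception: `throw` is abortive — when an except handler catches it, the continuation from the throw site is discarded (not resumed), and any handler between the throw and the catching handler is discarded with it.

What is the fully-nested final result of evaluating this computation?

Step-by-step:
choose[3, 4, 3] @ H3
  branch[0] choose=3:
    throw(5) @ H0 caught ⇒ 22
    H1 returns [22]
    H2 returns [22]
    H3 returns [[22]]
  branch[1] choose=4:
    throw(5) @ H0 caught ⇒ 22
    H1 returns [22]
    H2 returns [22]
    H3 returns [[22]]
  branch[2] choose=3:
    throw(5) @ H0 caught ⇒ 22
    H1 returns [22]
    H2 returns [22]
    H3 returns [[22]]
= [[22], [22], [22]]

Answer: [[22], [22], [22]]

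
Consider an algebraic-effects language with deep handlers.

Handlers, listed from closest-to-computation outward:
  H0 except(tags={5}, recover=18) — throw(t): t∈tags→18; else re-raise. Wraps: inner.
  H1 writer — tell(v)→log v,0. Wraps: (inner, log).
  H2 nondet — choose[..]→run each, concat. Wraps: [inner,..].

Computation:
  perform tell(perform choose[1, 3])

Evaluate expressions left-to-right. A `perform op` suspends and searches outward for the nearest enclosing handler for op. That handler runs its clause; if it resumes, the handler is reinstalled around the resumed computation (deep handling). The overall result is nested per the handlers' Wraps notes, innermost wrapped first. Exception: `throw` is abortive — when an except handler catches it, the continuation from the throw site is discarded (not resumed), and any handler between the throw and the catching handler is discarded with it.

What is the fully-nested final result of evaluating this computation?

Answer: [(0, (1)), (0, (3))]

Working:
choose[1, 3] @ H2
  branch[0] choose=1:
    tell(1) @ H1 ⇒ log+=1
    H0 returns 0
    H1 returns (0, (1))
    H2 returns [(0, (1))]
  branch[1] choose=3:
    tell(3) @ H1 ⇒ log+=3
    H0 returns 0
    H1 returns (0, (3))
    H2 returns [(0, (3))]
= [(0, (1)), (0, (3))]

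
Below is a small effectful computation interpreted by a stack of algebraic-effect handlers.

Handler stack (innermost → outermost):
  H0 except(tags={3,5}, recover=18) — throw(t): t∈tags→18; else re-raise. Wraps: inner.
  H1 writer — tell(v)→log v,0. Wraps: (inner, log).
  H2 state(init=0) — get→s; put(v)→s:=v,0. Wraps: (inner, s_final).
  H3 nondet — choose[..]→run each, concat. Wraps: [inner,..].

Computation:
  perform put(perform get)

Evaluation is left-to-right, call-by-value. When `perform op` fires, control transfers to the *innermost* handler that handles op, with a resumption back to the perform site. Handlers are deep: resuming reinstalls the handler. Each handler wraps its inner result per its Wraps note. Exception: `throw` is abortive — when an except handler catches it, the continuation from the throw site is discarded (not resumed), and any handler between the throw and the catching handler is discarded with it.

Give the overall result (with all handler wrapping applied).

Answer: [((0, ()), 0)]

Step-by-step:
get @ H2 ⇒ 0
put(0) @ H2 ⇒ s:=0
H0 returns 0
H1 returns (0, ())
H2 returns ((0, ()), 0)
H3 returns [((0, ()), 0)]
= [((0, ()), 0)]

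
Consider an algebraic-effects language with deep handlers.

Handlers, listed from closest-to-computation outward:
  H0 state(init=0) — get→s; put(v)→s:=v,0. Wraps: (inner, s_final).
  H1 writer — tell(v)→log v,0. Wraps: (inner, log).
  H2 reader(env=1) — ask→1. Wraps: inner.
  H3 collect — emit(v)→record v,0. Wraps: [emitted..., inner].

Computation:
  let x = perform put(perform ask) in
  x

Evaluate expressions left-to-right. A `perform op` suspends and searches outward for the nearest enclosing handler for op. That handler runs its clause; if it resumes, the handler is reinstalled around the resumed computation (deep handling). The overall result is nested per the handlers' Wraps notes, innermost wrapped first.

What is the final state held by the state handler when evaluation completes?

Answer: 1

Evaluation trace:
ask @ H2 ⇒ 1
put(1) @ H0 ⇒ s:=1
H0 returns (0, 1)
H1 returns ((0, 1), ())
H2 returns ((0, 1), ())
H3 returns [((0, 1), ())]
= [((0, 1), ())]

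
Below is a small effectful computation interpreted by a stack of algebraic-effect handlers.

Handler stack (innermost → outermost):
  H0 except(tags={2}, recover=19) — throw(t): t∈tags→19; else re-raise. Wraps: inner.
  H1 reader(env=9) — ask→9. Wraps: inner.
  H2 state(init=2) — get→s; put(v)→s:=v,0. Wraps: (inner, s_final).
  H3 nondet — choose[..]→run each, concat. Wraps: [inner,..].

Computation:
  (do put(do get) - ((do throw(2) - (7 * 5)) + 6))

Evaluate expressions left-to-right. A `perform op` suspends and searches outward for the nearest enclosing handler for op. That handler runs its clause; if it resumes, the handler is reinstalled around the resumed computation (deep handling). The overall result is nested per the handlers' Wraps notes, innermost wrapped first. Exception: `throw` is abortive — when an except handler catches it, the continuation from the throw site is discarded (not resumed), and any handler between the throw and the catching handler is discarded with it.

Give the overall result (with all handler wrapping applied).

Answer: [(19, 2)]

Evaluation trace:
get @ H2 ⇒ 2
put(2) @ H2 ⇒ s:=2
throw(2) @ H0 caught ⇒ 19
H1 returns 19
H2 returns (19, 2)
H3 returns [(19, 2)]
= [(19, 2)]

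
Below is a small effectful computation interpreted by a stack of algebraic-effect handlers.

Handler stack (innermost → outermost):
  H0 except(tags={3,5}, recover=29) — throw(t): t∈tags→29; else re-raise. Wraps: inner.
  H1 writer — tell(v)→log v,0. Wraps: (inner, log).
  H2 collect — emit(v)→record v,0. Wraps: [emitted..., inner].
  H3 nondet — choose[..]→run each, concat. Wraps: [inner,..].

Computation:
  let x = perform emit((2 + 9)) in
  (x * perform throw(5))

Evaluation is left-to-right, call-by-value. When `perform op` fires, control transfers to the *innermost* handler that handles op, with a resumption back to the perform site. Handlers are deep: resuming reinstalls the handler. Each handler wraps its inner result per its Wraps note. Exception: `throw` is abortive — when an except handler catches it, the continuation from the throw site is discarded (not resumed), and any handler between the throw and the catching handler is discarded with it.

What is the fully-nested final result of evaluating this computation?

Answer: [[11, (29, ())]]

Step-by-step:
emit(11) @ H2 ⇒ out+=11
throw(5) @ H0 caught ⇒ 29
H1 returns (29, ())
H2 returns [11, (29, ())]
H3 returns [[11, (29, ())]]
= [[11, (29, ())]]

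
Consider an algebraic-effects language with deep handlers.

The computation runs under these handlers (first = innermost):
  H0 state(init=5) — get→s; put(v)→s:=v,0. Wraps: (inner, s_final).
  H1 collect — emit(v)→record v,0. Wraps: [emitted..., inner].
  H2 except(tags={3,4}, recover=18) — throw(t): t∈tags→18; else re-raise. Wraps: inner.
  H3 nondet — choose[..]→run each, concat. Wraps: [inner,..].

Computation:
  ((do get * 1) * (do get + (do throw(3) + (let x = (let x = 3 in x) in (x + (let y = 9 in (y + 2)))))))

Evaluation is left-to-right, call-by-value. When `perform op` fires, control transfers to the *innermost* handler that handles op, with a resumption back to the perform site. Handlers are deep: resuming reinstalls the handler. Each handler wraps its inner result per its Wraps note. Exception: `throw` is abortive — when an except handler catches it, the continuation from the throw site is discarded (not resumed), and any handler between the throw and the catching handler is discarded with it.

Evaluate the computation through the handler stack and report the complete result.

Step-by-step:
get @ H0 ⇒ 5
get @ H0 ⇒ 5
throw(3) @ H2 caught ⇒ 18
H3 returns [18]
= [18]

Answer: [18]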